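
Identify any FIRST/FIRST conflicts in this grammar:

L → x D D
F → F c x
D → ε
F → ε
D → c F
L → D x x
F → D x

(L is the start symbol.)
A FIRST/FIRST conflict occurs when two productions N → α and N → β for the same non-terminal have FIRST(α) ∩ FIRST(β) ≠ ∅ (with ε ∈ FIRST of a nullable right-hand side, so two nullable alternatives also conflict).

FIRST sets of the non-terminals at (or reachable through a nullable prefix from) the front of some alternative:
  FIRST(D) = { 'c', ε }
  FIRST(F) = { 'c', 'x', ε }

Productions for L:
  L → x D D: FIRST = { 'x' }
  L → D x x: FIRST = { 'c', 'x' }
Productions for F:
  F → F c x: FIRST = { 'c', 'x' }
  F → ε: FIRST = { ε }
  F → D x: FIRST = { 'c', 'x' }
Productions for D:
  D → ε: FIRST = { ε }
  D → c F: FIRST = { 'c' }

Conflict for L: L → x D D and L → D x x
  Overlap: { 'x' }
Conflict for F: F → F c x and F → D x
  Overlap: { 'c', 'x' }

Answer: Yes. L → x D D / L → D x x on { 'x' }; F → F c x / F → D x on { 'c', 'x' }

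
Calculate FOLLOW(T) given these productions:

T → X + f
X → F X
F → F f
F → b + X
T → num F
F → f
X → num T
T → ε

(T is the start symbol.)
{ $, '+', 'b', 'f', 'num' }

To compute FOLLOW(T), find every occurrence of T on a right-hand side N → α T β: add FIRST(β) \ {ε}, and if β is empty or nullable also add FOLLOW(N). Iterate to a fixed point.

T is the start symbol, so $ ∈ FOLLOW(T).
In X → num T: T is at the end, add FOLLOW(X)

The FOLLOW sets referred to above (computed the same way, to a fixed point):
  FOLLOW(X) = { $, '+', 'b', 'f', 'num' }

Taking the union: FOLLOW(T) = { $, '+', 'b', 'f', 'num' }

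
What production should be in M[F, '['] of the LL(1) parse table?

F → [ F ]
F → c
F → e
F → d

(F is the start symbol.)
To find M[F, '['], we find productions for F where '[' is in the predict set (PREDICT(N → α) = (FIRST(α) \ {ε}) ∪ (FOLLOW(N) if α ⇒* ε)).

F → [ F ]: PREDICT = { '[' }
  '[' is in predict set, so this production goes in M[F, '[']
F → c: PREDICT = { 'c' }
F → e: PREDICT = { 'e' }
F → d: PREDICT = { 'd' }

M[F, '['] = F → [ F ]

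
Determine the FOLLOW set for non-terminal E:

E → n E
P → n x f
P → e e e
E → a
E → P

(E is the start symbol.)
To compute FOLLOW(E), find every occurrence of E on a right-hand side N → α E β: add FIRST(β) \ {ε}, and if β is empty or nullable also add FOLLOW(N). Iterate to a fixed point.

E is the start symbol, so $ ∈ FOLLOW(E).
In E → n E: E is at the end; this adds FOLLOW(E) to itself — nothing new

Taking the union: FOLLOW(E) = { $ }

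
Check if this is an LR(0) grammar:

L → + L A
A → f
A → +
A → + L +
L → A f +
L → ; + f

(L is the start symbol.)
A grammar is LR(0) if no state in the canonical LR(0) collection has:
  - both a shift item (dot before a terminal) and a complete item (shift-reduce conflict), or
  - two or more complete items (reduce-reduce conflict; the accept item [L' → L .] counts as a complete item here).

Augment with L' → L and build the canonical LR(0) collection (I0 = CLOSURE({[L' → . L]}), then GOTO on every symbol after a dot until no new states appear). It has 15 states:
  I0: { [A → . + L +], [A → . +], [A → . f], [L → . + L A], [L → . ; + f], [L → . A f +], [L' → . L] }  — shift
  I1: { [A → + . L +], [A → + .], [A → . + L +], [A → . +], [A → . f], [L → + . L A], [L → . + L A], [L → . ; + f], [L → . A f +] }  — shift, reduce
  I2: { [L → ; . + f] }  — shift
  I3: { [L → A . f +] }  — shift
  I4: { [L' → L .] }  — accept
  I5: { [A → f .] }  — reduce
  I6: { [L → A f . +] }  — shift
  I7: { [L → A f + .] }  — reduce
  I8: { [L → ; + . f] }  — shift
  I9: { [L → ; + f .] }  — reduce
  I10: { [A → + L . +], [A → . + L +], [A → . +], [A → . f], [L → + L . A] }  — shift
  I11: { [A → + . L +], [A → + .], [A → + L + .], [A → . + L +], [A → . +], [A → . f], [L → . + L A], [L → . ; + f], [L → . A f +] }  — shift, 2 reduces
  I12: { [L → + L A .] }  — reduce
  I13: { [A → + L . +] }  — shift
  I14: { [A → + L + .] }  — reduce

Conflict in state I1:
  Shift-reduce conflict between [A → + .] and [A → . +]
So the grammar is NOT LR(0).

Answer: No. Shift-reduce conflict between [A → + .] and [A → . +]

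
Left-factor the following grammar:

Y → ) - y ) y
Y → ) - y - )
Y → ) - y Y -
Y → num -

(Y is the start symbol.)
Y → ) - y Y'
Y' → ) y
Y' → - )
Y' → Y -
Y → num -

Left-factoring transforms A → αβ₁ | αβ₂ into A → αA' and A' → β₁ | β₂
(α is the longest common prefix among the alternatives). Repeat until
no nonterminal has two alternatives with a common prefix.

Round 1: Y has alternatives sharing prefix ') - y'. Introduce Y': Y → ) - y Y'
  Add: Y' → ) y
  Add: Y' → - )
  Add: Y' → Y -

No remaining common prefixes — done.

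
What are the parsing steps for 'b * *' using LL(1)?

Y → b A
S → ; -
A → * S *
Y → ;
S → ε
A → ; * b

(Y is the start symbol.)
Stack is shown with the top on the left.

Stack    Input    Action
------------------------
Y $      b * * $  output Y → b A
b A $    b * * $  match 'b'
A $      * * $    output A → * S *
* S * $  * * $    match '*'
S * $    * $      output S → ε
* $      * $      match '*'
$        $        accept

The string is accepted.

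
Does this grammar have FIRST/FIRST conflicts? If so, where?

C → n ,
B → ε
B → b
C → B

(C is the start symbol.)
No FIRST/FIRST conflicts.

FIRST sets of the non-terminals at (or reachable through a nullable prefix from) the front of some alternative:
  FIRST(B) = { 'b', ε }

Productions for C:
  C → n ,: FIRST = { 'n' }
  C → B: FIRST = { 'b', ε }
Productions for B:
  B → ε: FIRST = { ε }
  B → b: FIRST = { 'b' }

All alternatives of each non-terminal have pairwise disjoint FIRST sets.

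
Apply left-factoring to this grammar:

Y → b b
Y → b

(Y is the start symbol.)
Y → b Y'
Y' → b
Y' → ε

Left-factoring transforms A → αβ₁ | αβ₂ into A → αA' and A' → β₁ | β₂
(α is the longest common prefix among the alternatives). Repeat until
no nonterminal has two alternatives with a common prefix.

Round 1: Y has alternatives sharing prefix 'b'. Introduce Y': Y → b Y'
  Add: Y' → b
  Add: Y' → ε

No remaining common prefixes — done.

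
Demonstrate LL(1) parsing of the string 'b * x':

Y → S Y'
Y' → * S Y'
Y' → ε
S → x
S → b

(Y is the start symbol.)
LL(1) parsing maintains a stack (initially the start symbol over $) and the input. At each step: if the stack top is a terminal, match it against the current input token; if it is a non-terminal N, replace it with the RHS of M[N, lookahead] (the unique production whose predict set contains the lookahead).

Stack is shown with the top on the left.

Stack     Input    Action
-------------------------
Y $       b * x $  output Y → S Y'
S Y' $    b * x $  output S → b
b Y' $    b * x $  match 'b'
Y' $      * x $    output Y' → * S Y'
* S Y' $  * x $    match '*'
S Y' $    x $      output S → x
x Y' $    x $      match 'x'
Y' $      $        output Y' → ε
$         $        accept

The string is accepted.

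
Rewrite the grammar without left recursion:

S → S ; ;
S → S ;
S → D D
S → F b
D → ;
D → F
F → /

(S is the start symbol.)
S → D D S'
S → F b S'
S' → ; ; S'
S' → ; S'
S' → ε
D → ;
D → F
F → /

S is directly left-recursive. The standard transformation for
  A → A α₁ | ... | A α_m | β₁ | ... | β_n
is
  A  → β₁ A' | ... | β_n A'
  A' → α₁ A' | ... | α_m A' | ε

S → D D becomes S → D D S'
S → F b becomes S → F b S'
S → S ; ; becomes S' → ; ; S'
S → S ; becomes S' → ; S'
Add S' → ε

Productions for other non-terminals are unchanged:
  D → ;
  D → F
  F → /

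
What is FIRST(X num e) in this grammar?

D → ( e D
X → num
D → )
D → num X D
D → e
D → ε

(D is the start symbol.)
FIRST sets of the non-terminals involved (from the grammar, by fixed-point iteration):
  FIRST(X) = { 'num' }

To compute FIRST(X num e), process the symbols left to right:
Symbol X is a non-terminal. Add FIRST(X) \ {ε} = { 'num' }
X is not nullable (ε ∉ FIRST(X)), so stop here.
FIRST(X num e) = { 'num' }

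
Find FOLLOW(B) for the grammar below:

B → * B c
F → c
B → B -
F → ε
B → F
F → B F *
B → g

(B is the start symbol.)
{ $, '*', '-', 'c', 'g' }

B is the start symbol, so $ ∈ FOLLOW(B).
In B → * B c: B is followed by c, add FIRST(c) \ {ε} = { 'c' }
In B → B -: B is followed by '-', add FIRST('-') \ {ε} = { '-' }
In F → B F *: B is followed by F '*', add FIRST(F '*') \ {ε} = { '*', '-', 'c', 'g' }

Taking the union: FOLLOW(B) = { $, '*', '-', 'c', 'g' }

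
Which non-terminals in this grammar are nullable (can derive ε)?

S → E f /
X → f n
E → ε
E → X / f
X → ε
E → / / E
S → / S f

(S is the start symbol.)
{ 'E', 'X' }

A non-terminal is nullable if it can derive ε (the empty string): either it has an ε-production, or it has a production whose right-hand side consists entirely of nullable non-terminals.

ε-productions: E → ε, X → ε
So E, X are immediately nullable.
No further non-terminal can be added: every production for the remaining non-terminals contains a terminal or a non-nullable non-terminal.
Nullable = { 'E', 'X' }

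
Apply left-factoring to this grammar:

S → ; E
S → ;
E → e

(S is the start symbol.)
S → ; S'
S' → E
S' → ε
E → e

Left-factoring transforms A → αβ₁ | αβ₂ into A → αA' and A' → β₁ | β₂
(α is the longest common prefix among the alternatives). Repeat until
no nonterminal has two alternatives with a common prefix.

Round 1: S has alternatives sharing prefix ';'. Introduce S': S → ; S'
  Add: S' → E
  Add: S' → ε

No remaining common prefixes — done.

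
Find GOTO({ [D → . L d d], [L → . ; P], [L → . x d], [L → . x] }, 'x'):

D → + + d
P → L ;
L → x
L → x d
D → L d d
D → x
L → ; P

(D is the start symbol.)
GOTO(I, 'x') = CLOSURE({ [A → αX.β] : [A → α.Xβ] ∈ I, X = 'x' })

Items with dot before 'x', with the dot advanced:
  [L → . x] → [L → x .]
  [L → . x d] → [L → x . d]
Closure adds nothing (no advanced item has the dot before a non-terminal).

GOTO = { [L → x . d], [L → x .] }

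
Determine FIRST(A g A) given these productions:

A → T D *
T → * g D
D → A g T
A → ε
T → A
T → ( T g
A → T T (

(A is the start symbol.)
{ '(', '*', 'g' }

FIRST sets of the non-terminals involved (from the grammar, by fixed-point iteration):
  FIRST(A) = { '(', '*', 'g', ε }

To compute FIRST(A g A), process the symbols left to right:
Symbol A is a non-terminal. Add FIRST(A) \ {ε} = { '(', '*', 'g' }
A is nullable (ε ∈ FIRST(A)), continue to the next symbol.
Symbol g is a terminal. Add 'g' and stop.
FIRST(A g A) = { '(', '*', 'g' }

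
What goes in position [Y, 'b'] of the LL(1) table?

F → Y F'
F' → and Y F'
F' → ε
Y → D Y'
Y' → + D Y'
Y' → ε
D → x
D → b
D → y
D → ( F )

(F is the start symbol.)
To find M[Y, 'b'], we find productions for Y where 'b' is in the predict set (PREDICT(N → α) = (FIRST(α) \ {ε}) ∪ (FOLLOW(N) if α ⇒* ε)).

Relevant sets:
  FIRST(D) = { '(', 'b', 'x', 'y' }

Y → D Y': PREDICT = { '(', 'b', 'x', 'y' }
  'b' is in predict set, so this production goes in M[Y, 'b']

M[Y, 'b'] = Y → D Y'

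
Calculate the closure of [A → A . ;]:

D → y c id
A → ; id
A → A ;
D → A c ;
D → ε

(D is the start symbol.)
{ [A → A . ;] }

To compute CLOSURE, for each item [A → α.Bβ] where B is a non-terminal, add [B → .γ] for all productions B → γ; repeat for the newly added items until nothing changes.

Start with: [A → A . ;]
The dot precedes the terminal ';', so nothing is added.

CLOSURE = { [A → A . ;] }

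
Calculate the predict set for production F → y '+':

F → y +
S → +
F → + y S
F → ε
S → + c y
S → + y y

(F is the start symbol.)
{ 'y' }

PREDICT(F → y '+') = (FIRST(RHS) \ {ε}) ∪ (FOLLOW(F) if ε ∈ FIRST(RHS), i.e. RHS ⇒* ε)
FIRST(y '+') = { 'y' }
ε ∉ FIRST(y '+'), so FOLLOW(F) is not added.
PREDICT(F → y '+') = { 'y' }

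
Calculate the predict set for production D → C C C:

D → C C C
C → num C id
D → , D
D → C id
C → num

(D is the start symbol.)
PREDICT(D → C C C) = (FIRST(RHS) \ {ε}) ∪ (FOLLOW(D) if ε ∈ FIRST(RHS), i.e. RHS ⇒* ε)
FIRST(C) = { 'num' }
FIRST(C C C) = { 'num' }
ε ∉ FIRST(C C C), so FOLLOW(D) is not added.
PREDICT(D → C C C) = { 'num' }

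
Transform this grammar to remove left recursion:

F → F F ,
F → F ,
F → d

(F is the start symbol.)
F is directly left-recursive. The standard transformation for
  A → A α₁ | ... | A α_m | β₁ | ... | β_n
is
  A  → β₁ A' | ... | β_n A'
  A' → α₁ A' | ... | α_m A' | ε

F → d becomes F → d F'
F → F F , becomes F' → F , F'
F → F , becomes F' → , F'
Add F' → ε

Resulting grammar:
F → d F'
F' → F , F'
F' → , F'
F' → ε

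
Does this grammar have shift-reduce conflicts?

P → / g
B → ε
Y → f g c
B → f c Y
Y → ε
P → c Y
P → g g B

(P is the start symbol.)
Yes — I3: [Y → .] vs [Y → . f g c]; I5: [B → .] vs [B → . f c Y]; I8: [Y → .] vs [Y → . f g c]

A shift-reduce conflict occurs when an LR(0) state has both:
  - a complete (reduce) item [A → α .] (dot at the end), and
  - a shift item [B → β . c γ] (dot before a terminal).

Augment with P' → P and build the canonical LR(0) collection (I0 = CLOSURE({[P' → . P]}), then GOTO on every symbol after a dot until no new states appear). It has 15 states:
  I0: { [P → . / g], [P → . c Y], [P → . g g B], [P' → . P] }  — shift
  I1: { [P → / . g] }  — shift
  I2: { [P' → P .] }  — accept
  I3: { [P → c . Y], [Y → . f g c], [Y → .] }  — shift, reduce
  I4: { [P → g . g B] }  — shift
  I5: { [B → . f c Y], [B → .], [P → g g . B] }  — shift, reduce
  I6: { [P → g g B .] }  — reduce
  I7: { [B → f . c Y] }  — shift
  I8: { [B → f c . Y], [Y → . f g c], [Y → .] }  — shift, reduce
  I9: { [B → f c Y .] }  — reduce
  I10: { [Y → f . g c] }  — shift
  I11: { [Y → f g . c] }  — shift
  I12: { [Y → f g c .] }  — reduce
  I13: { [P → c Y .] }  — reduce
  I14: { [P → / g .] }  — reduce

I3 contains reduce item [Y → .] and shift item [Y → . f g c] — shift-reduce conflict.
I5 contains reduce item [B → .] and shift item [B → . f c Y] — shift-reduce conflict.
I8 contains reduce item [Y → .] and shift item [Y → . f g c] — shift-reduce conflict.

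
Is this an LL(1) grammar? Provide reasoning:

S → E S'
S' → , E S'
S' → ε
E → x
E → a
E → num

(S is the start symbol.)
Relevant sets:
  FOLLOW(S') = { $ }

For S':
  PREDICT(S' → ',' E S') = { ',' }
  PREDICT(S' → ε) = { $ }
For E:
  PREDICT(E → x) = { 'x' }
  PREDICT(E → a) = { 'a' }
  PREDICT(E → num) = { 'num' }
S has a single production, so nothing to check there.

All predict sets are disjoint. The grammar IS LL(1).

Answer: Yes, the grammar is LL(1).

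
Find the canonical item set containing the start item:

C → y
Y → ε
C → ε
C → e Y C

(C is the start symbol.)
{ [C → . e Y C], [C → . y], [C → .], [C' → . C] }

First, augment the grammar with C' → C
I₀ = CLOSURE({ [C' → . C] }):
  [C' → . C] has the dot before C: add [C → . y], [C → .], [C → . e Y C]
No further items can be added.

I₀ = { [C → . e Y C], [C → . y], [C → .], [C' → . C] }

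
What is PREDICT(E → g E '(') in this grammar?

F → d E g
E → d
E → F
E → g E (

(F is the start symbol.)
PREDICT(E → g E '(') = (FIRST(RHS) \ {ε}) ∪ (FOLLOW(E) if ε ∈ FIRST(RHS), i.e. RHS ⇒* ε)
FIRST(g E '(') = { 'g' }
ε ∉ FIRST(g E '('), so FOLLOW(E) is not added.
PREDICT(E → g E '(') = { 'g' }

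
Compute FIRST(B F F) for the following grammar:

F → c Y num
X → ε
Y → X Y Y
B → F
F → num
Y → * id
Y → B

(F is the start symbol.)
FIRST sets of the non-terminals involved (from the grammar, by fixed-point iteration):
  FIRST(B) = { 'c', 'num' }

To compute FIRST(B F F), process the symbols left to right:
Symbol B is a non-terminal. Add FIRST(B) \ {ε} = { 'c', 'num' }
B is not nullable (ε ∉ FIRST(B)), so stop here.
FIRST(B F F) = { 'c', 'num' }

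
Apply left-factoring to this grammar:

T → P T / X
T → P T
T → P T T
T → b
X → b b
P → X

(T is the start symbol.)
Left-factoring transforms A → αβ₁ | αβ₂ into A → αA' and A' → β₁ | β₂
(α is the longest common prefix among the alternatives). Repeat until
no nonterminal has two alternatives with a common prefix.

Round 1: T has alternatives sharing prefix 'P T'. Introduce T': T → P T T'
  Add: T' → / X
  Add: T' → ε
  Add: T' → T

No remaining common prefixes — done.

Resulting grammar:
T → P T T'
T' → / X
T' → ε
T' → T
T → b
X → b b
P → X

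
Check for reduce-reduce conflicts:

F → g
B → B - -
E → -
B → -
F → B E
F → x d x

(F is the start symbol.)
Augment with F' → F and build the canonical LR(0) collection (I0 = CLOSURE({[F' → . F]}), then GOTO on every symbol after a dot until no new states appear). It has 11 states:
  I0: { [B → . -], [B → . B - -], [F → . B E], [F → . g], [F → . x d x], [F' → . F] }  — shift
  I1: { [B → - .] }  — reduce
  I2: { [B → B . - -], [E → . -], [F → B . E] }  — shift
  I3: { [F' → F .] }  — accept
  I4: { [F → g .] }  — reduce
  I5: { [F → x . d x] }  — shift
  I6: { [F → x d . x] }  — shift
  I7: { [F → x d x .] }  — reduce
  I8: { [B → B - . -], [E → - .] }  — shift, reduce
  I9: { [F → B E .] }  — reduce
  I10: { [B → B - - .] }  — reduce

No state contains more than one complete item.

Answer: No reduce-reduce conflicts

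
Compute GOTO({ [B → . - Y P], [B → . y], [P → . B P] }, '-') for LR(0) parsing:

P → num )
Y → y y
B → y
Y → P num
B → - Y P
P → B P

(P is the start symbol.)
{ [B → - . Y P], [B → . - Y P], [B → . y], [P → . B P], [P → . num )], [Y → . P num], [Y → . y y] }

GOTO(I, '-') = CLOSURE({ [A → αX.β] : [A → α.Xβ] ∈ I, X = '-' })

Items with dot before '-', with the dot advanced:
  [B → . - Y P] → [B → - . Y P]
Closure of the advanced items:
  [B → - . Y P] has the dot before Y: add [Y → . y y], [Y → . P num]
  [Y → . P num] has the dot before P: add [P → . num )], [P → . B P]
  [P → . B P] has the dot before B: add [B → . y], [B → . - Y P]

GOTO = { [B → - . Y P], [B → . - Y P], [B → . y], [P → . B P], [P → . num )], [Y → . P num], [Y → . y y] }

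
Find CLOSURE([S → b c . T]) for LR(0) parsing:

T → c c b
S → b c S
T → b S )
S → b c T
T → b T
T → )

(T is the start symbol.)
Start with: [S → b c . T]
  [S → b c . T] has the dot before T: add [T → . c c b], [T → . b S )], [T → . b T], [T → . )]
No further items can be added.

CLOSURE = { [S → b c . T], [T → . )], [T → . b S )], [T → . b T], [T → . c c b] }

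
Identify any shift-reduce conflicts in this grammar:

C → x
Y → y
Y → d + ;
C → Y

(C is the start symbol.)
No shift-reduce conflicts

A shift-reduce conflict occurs when an LR(0) state has both:
  - a complete (reduce) item [A → α .] (dot at the end), and
  - a shift item [B → β . c γ] (dot before a terminal).

Augment with C' → C and build the canonical LR(0) collection (I0 = CLOSURE({[C' → . C]}), then GOTO on every symbol after a dot until no new states appear). It has 8 states:
  I0: { [C → . Y], [C → . x], [C' → . C], [Y → . d + ;], [Y → . y] }  — shift
  I1: { [C' → C .] }  — accept
  I2: { [C → Y .] }  — reduce
  I3: { [Y → d . + ;] }  — shift
  I4: { [C → x .] }  — reduce
  I5: { [Y → y .] }  — reduce
  I6: { [Y → d + . ;] }  — shift
  I7: { [Y → d + ; .] }  — reduce

No state contains both a complete item and a shift item.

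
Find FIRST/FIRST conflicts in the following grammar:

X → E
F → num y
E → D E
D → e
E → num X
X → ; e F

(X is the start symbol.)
No FIRST/FIRST conflicts.

A FIRST/FIRST conflict occurs when two productions N → α and N → β for the same non-terminal have FIRST(α) ∩ FIRST(β) ≠ ∅ (with ε ∈ FIRST of a nullable right-hand side, so two nullable alternatives also conflict).

FIRST sets of the non-terminals at (or reachable through a nullable prefix from) the front of some alternative:
  FIRST(E) = { 'e', 'num' }
  FIRST(D) = { 'e' }

Productions for X:
  X → E: FIRST = { 'e', 'num' }
  X → ; e F: FIRST = { ';' }
Productions for E:
  E → D E: FIRST = { 'e' }
  E → num X: FIRST = { 'num' }
F, D have only one production, so no FIRST/FIRST conflict is possible there.

All alternatives of each non-terminal have pairwise disjoint FIRST sets.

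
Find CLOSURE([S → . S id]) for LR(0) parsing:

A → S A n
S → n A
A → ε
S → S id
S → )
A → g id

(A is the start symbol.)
{ [S → . )], [S → . S id], [S → . n A] }

To compute CLOSURE, for each item [A → α.Bβ] where B is a non-terminal, add [B → .γ] for all productions B → γ; repeat for the newly added items until nothing changes.

Start with: [S → . S id]
  [S → . S id] has the dot before S: add [S → . n A], [S → . )]
No further items can be added.

CLOSURE = { [S → . )], [S → . S id], [S → . n A] }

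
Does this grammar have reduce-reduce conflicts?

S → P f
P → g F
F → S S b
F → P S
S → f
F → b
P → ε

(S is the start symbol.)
Yes — I12: [S → P f .] vs [S → f .]

A reduce-reduce conflict occurs when an LR(0) state has two complete items [A → α .] and [B → β .] — both call for a reduction, and with no lookahead the parser cannot choose between them.

Augment with S' → S and build the canonical LR(0) collection (I0 = CLOSURE({[S' → . S]}), then GOTO on every symbol after a dot until no new states appear). It has 14 states:
  I0: { [P → . g F], [P → .], [S → . P f], [S → . f], [S' → . S] }  — shift, reduce
  I1: { [S → P . f] }  — shift
  I2: { [S' → S .] }  — accept
  I3: { [S → f .] }  — reduce
  I4: { [F → . P S], [F → . S S b], [F → . b], [P → . g F], [P → .], [P → g . F], [S → . P f], [S → . f] }  — shift, reduce
  I5: { [P → g F .] }  — reduce
  I6: { [F → P . S], [P → . g F], [P → .], [S → . P f], [S → . f], [S → P . f] }  — shift, reduce
  I7: { [F → S . S b], [P → . g F], [P → .], [S → . P f], [S → . f] }  — shift, reduce
  I8: { [F → b .] }  — reduce
  I9: { [F → S S . b] }  — shift
  I10: { [F → S S b .] }  — reduce
  I11: { [F → P S .] }  — reduce
  I12: { [S → P f .], [S → f .] }  — 2 reduces
  I13: { [S → P f .] }  — reduce

I12 contains complete items [S → P f .], [S → f .] — reduce-reduce conflict.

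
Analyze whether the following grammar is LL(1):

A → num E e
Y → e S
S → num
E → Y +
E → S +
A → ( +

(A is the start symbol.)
Relevant sets:
  FIRST(Y) = { 'e' }
  FIRST(S) = { 'num' }

For A:
  PREDICT(A → num E e) = { 'num' }
  PREDICT(A → '(' '+') = { '(' }
For E:
  PREDICT(E → Y '+') = { 'e' }
  PREDICT(E → S '+') = { 'num' }
Y, S have a single production, so nothing to check there.

All predict sets are disjoint. The grammar IS LL(1).

Answer: Yes, the grammar is LL(1).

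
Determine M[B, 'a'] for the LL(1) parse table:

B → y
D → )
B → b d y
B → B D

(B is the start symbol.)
Empty (error entry)

To find M[B, 'a'], we find productions for B where 'a' is in the predict set (PREDICT(N → α) = (FIRST(α) \ {ε}) ∪ (FOLLOW(N) if α ⇒* ε)).

Relevant sets:
  FIRST(B) = { 'b', 'y' }

B → y: PREDICT = { 'y' }
B → b d y: PREDICT = { 'b' }
B → B D: PREDICT = { 'b', 'y' }

M[B, 'a'] is empty (no production applies)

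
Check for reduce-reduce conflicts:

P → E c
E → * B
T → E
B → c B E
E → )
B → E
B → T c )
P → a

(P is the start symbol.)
Yes — I8: [B → E .] vs [T → E .]

A reduce-reduce conflict occurs when an LR(0) state has two complete items [A → α .] and [B → β .] — both call for a reduction, and with no lookahead the parser cannot choose between them.

Augment with P' → P and build the canonical LR(0) collection (I0 = CLOSURE({[P' → . P]}), then GOTO on every symbol after a dot until no new states appear). It has 15 states:
  I0: { [E → . )], [E → . * B], [P → . E c], [P → . a], [P' → . P] }  — shift
  I1: { [E → ) .] }  — reduce
  I2: { [B → . E], [B → . T c )], [B → . c B E], [E → * . B], [E → . )], [E → . * B], [T → . E] }  — shift
  I3: { [P → E . c] }  — shift
  I4: { [P' → P .] }  — accept
  I5: { [P → a .] }  — reduce
  I6: { [P → E c .] }  — reduce
  I7: { [E → * B .] }  — reduce
  I8: { [B → E .], [T → E .] }  — 2 reduces
  I9: { [B → T . c )] }  — shift
  I10: { [B → . E], [B → . T c )], [B → . c B E], [B → c . B E], [E → . )], [E → . * B], [T → . E] }  — shift
  I11: { [B → c B . E], [E → . )], [E → . * B] }  — shift
  I12: { [B → c B E .] }  — reduce
  I13: { [B → T c . )] }  — shift
  I14: { [B → T c ) .] }  — reduce

I8 contains complete items [B → E .], [T → E .] — reduce-reduce conflict.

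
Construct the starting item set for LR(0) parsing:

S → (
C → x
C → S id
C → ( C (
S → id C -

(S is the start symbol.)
{ [S → . (], [S → . id C -], [S' → . S] }

First, augment the grammar with S' → S
I₀ = CLOSURE({ [S' → . S] }):
  [S' → . S] has the dot before S: add [S → . (], [S → . id C -]
No further items can be added.

I₀ = { [S → . (], [S → . id C -], [S' → . S] }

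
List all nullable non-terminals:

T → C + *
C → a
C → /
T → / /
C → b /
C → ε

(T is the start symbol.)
{ 'C' }

A non-terminal is nullable if it can derive ε (the empty string): either it has an ε-production, or it has a production whose right-hand side consists entirely of nullable non-terminals.

ε-productions: C → ε
So C is immediately nullable.
No further non-terminal can be added: every production for the remaining non-terminals contains a terminal or a non-nullable non-terminal.
Nullable = { 'C' }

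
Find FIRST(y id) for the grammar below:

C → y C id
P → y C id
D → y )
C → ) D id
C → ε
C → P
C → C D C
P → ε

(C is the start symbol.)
To compute FIRST(y id), process the symbols left to right:
Symbol y is a terminal. Add 'y' and stop.
FIRST(y id) = { 'y' }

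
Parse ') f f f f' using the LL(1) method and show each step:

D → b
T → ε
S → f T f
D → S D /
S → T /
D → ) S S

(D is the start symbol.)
LL(1) parsing maintains a stack (initially the start symbol over $) and the input. At each step: if the stack top is a terminal, match it against the current input token; if it is a non-terminal N, replace it with the RHS of M[N, lookahead] (the unique production whose predict set contains the lookahead).

Stack is shown with the top on the left.

Stack      Input        Action
------------------------------
D $        ) f f f f $  output D → ) S S
) S S $    ) f f f f $  match ')'
S S $      f f f f $    output S → f T f
f T f S $  f f f f $    match 'f'
T f S $    f f f $      output T → ε
f S $      f f f $      match 'f'
S $        f f $        output S → f T f
f T f $    f f $        match 'f'
T f $      f $          output T → ε
f $        f $          match 'f'
$          $            accept

The string is accepted.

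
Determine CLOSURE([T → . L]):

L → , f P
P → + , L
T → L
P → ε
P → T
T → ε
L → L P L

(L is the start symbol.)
{ [L → . , f P], [L → . L P L], [T → . L] }

Start with: [T → . L]
  [T → . L] has the dot before L: add [L → . , f P], [L → . L P L]
No further items can be added.

CLOSURE = { [L → . , f P], [L → . L P L], [T → . L] }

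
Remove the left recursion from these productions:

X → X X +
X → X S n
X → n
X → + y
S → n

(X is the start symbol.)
X → n X'
X → + y X'
X' → X + X'
X' → S n X'
X' → ε
S → n

X is directly left-recursive. The standard transformation for
  A → A α₁ | ... | A α_m | β₁ | ... | β_n
is
  A  → β₁ A' | ... | β_n A'
  A' → α₁ A' | ... | α_m A' | ε

X → n becomes X → n X'
X → + y becomes X → + y X'
X → X X + becomes X' → X + X'
X → X S n becomes X' → S n X'
Add X' → ε

Productions for other non-terminals are unchanged:
  S → n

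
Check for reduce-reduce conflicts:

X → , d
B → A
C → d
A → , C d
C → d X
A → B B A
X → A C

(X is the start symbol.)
Yes — I8: [A → B B A .] vs [B → A .]; I14: [C → d .] vs [X → , d .]

Augment with X' → X and build the canonical LR(0) collection (I0 = CLOSURE({[X' → . X]}), then GOTO on every symbol after a dot until no new states appear). It has 15 states:
  I0: { [A → . , C d], [A → . B B A], [B → . A], [X → . , d], [X → . A C], [X' → . X] }  — shift
  I1: { [A → , . C d], [C → . d X], [C → . d], [X → , . d] }  — shift
  I2: { [B → A .], [C → . d X], [C → . d], [X → A . C] }  — shift, reduce
  I3: { [A → . , C d], [A → . B B A], [A → B . B A], [B → . A] }  — shift
  I4: { [X' → X .] }  — accept
  I5: { [A → , . C d], [C → . d X], [C → . d] }  — shift
  I6: { [B → A .] }  — reduce
  I7: { [A → . , C d], [A → . B B A], [A → B . B A], [A → B B . A], [B → . A] }  — shift
  I8: { [A → B B A .], [B → A .] }  — 2 reduces
  I9: { [A → , C . d] }  — shift
  I10: { [A → . , C d], [A → . B B A], [B → . A], [C → d . X], [C → d .], [X → . , d], [X → . A C] }  — shift, reduce
  I11: { [C → d X .] }  — reduce
  I12: { [A → , C d .] }  — reduce
  I13: { [X → A C .] }  — reduce
  I14: { [A → . , C d], [A → . B B A], [B → . A], [C → d . X], [C → d .], [X → , d .], [X → . , d], [X → . A C] }  — shift, 2 reduces

I8 contains complete items [A → B B A .], [B → A .] — reduce-reduce conflict.
I14 contains complete items [C → d .], [X → , d .] — reduce-reduce conflict.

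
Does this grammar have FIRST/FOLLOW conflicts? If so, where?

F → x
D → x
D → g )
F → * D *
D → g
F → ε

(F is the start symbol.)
Nullable non-terminals: F.

F: nullable alternative(s) F → ε; FOLLOW(F) = { $ }
  F → x: FIRST \ {ε} = { 'x' } — disjoint from FOLLOW(F)
  F → * D *: FIRST \ {ε} = { '*' } — disjoint from FOLLOW(F)
  F → ε: FIRST \ {ε} = { } — this is the only nullable alternative, skip

D has no nullable alternative, so no FIRST/FOLLOW check is needed there.

No FIRST/FOLLOW conflicts found.

Answer: No FIRST/FOLLOW conflicts.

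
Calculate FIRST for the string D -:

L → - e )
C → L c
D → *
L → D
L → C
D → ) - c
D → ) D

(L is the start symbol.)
{ ')', '*' }

FIRST sets of the non-terminals involved (from the grammar, by fixed-point iteration):
  FIRST(D) = { ')', '*' }

To compute FIRST(D -), process the symbols left to right:
Symbol D is a non-terminal. Add FIRST(D) \ {ε} = { ')', '*' }
D is not nullable (ε ∉ FIRST(D)), so stop here.
FIRST(D -) = { ')', '*' }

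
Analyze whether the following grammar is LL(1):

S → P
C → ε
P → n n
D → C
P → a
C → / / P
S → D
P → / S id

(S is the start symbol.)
No. Predict set conflict for S: { '/' }

Relevant sets:
  FIRST(P) = { '/', 'a', 'n' }
  FIRST(D) = { '/', ε }
  FOLLOW(S) = { $, 'id' }
  FOLLOW(C) = { $, 'id' }

For S:
  PREDICT(S → P) = { '/', 'a', 'n' }
  PREDICT(S → D) = { $, '/', 'id' }
For C:
  PREDICT(C → ε) = { $, 'id' }
  PREDICT(C → '/' '/' P) = { '/' }
For P:
  PREDICT(P → n n) = { 'n' }
  PREDICT(P → a) = { 'a' }
  PREDICT(P → '/' S id) = { '/' }
D has a single production, so nothing to check there.

Conflict found: Predict set conflict for S: { '/' }
The grammar is NOT LL(1).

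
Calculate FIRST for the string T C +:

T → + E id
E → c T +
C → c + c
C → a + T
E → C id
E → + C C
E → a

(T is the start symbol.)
FIRST sets of the non-terminals involved (from the grammar, by fixed-point iteration):
  FIRST(T) = { '+' }

To compute FIRST(T C +), process the symbols left to right:
Symbol T is a non-terminal. Add FIRST(T) \ {ε} = { '+' }
T is not nullable (ε ∉ FIRST(T)), so stop here.
FIRST(T C +) = { '+' }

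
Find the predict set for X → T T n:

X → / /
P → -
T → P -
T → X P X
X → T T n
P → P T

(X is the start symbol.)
PREDICT(X → T T n) = (FIRST(RHS) \ {ε}) ∪ (FOLLOW(X) if ε ∈ FIRST(RHS), i.e. RHS ⇒* ε)
FIRST(T) = { '-', '/' }
FIRST(T T n) = { '-', '/' }
ε ∉ FIRST(T T n), so FOLLOW(X) is not added.
PREDICT(X → T T n) = { '-', '/' }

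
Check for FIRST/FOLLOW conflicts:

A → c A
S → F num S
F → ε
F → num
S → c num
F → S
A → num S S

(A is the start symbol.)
Yes. F → num with FOLLOW(F) on { 'num' }; F → S with FOLLOW(F) on { 'num' }

A FIRST/FOLLOW conflict occurs when a non-terminal N has a nullable alternative N → β (β ⇒* ε) and another alternative N → α with FIRST(α) ∩ FOLLOW(N) ≠ ∅: on such a lookahead the parser cannot decide between expanding α and letting N vanish via β.

Nullable non-terminals: F.
FIRST sets used below: FIRST(S) = { 'c', 'num' }

F: nullable alternative(s) F → ε; FOLLOW(F) = { 'num' }
  F → ε: FIRST \ {ε} = { } — this is the only nullable alternative, skip
  F → num: FIRST \ {ε} = { 'num' } — overlaps FOLLOW(F) on { 'num' }: CONFLICT
  F → S: FIRST \ {ε} = { 'c', 'num' } — overlaps FOLLOW(F) on { 'num' }: CONFLICT

A, S have no nullable alternative, so no FIRST/FOLLOW check is needed there.

So the grammar has 2 FIRST/FOLLOW conflicts (marked CONFLICT above).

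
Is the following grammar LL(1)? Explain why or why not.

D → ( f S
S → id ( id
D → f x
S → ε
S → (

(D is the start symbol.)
A grammar is LL(1) if for each non-terminal N with multiple productions, the predict sets of those productions are pairwise disjoint, where PREDICT(N → α) = (FIRST(α) \ {ε}) ∪ (FOLLOW(N) if α ⇒* ε).

Relevant sets:
  FOLLOW(S) = { $ }

For D:
  PREDICT(D → '(' f S) = { '(' }
  PREDICT(D → f x) = { 'f' }
For S:
  PREDICT(S → id '(' id) = { 'id' }
  PREDICT(S → ε) = { $ }
  PREDICT(S → '(') = { '(' }

All predict sets are disjoint. The grammar IS LL(1).

Answer: Yes, the grammar is LL(1).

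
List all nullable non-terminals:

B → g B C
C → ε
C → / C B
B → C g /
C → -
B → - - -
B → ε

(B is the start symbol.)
{ 'B', 'C' }

A non-terminal is nullable if it can derive ε (the empty string): either it has an ε-production, or it has a production whose right-hand side consists entirely of nullable non-terminals.

ε-productions: C → ε, B → ε
So C, B are immediately nullable.
Every non-terminal is now nullable.
Nullable = { 'B', 'C' }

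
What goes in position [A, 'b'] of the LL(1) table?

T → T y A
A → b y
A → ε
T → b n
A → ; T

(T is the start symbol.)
To find M[A, 'b'], we find productions for A where 'b' is in the predict set (PREDICT(N → α) = (FIRST(α) \ {ε}) ∪ (FOLLOW(N) if α ⇒* ε)).

Relevant sets:
  FOLLOW(A) = { $, 'y' }

A → b y: PREDICT = { 'b' }
  'b' is in predict set, so this production goes in M[A, 'b']
A → ε: PREDICT = { $, 'y' }
A → ; T: PREDICT = { ';' }

M[A, 'b'] = A → b y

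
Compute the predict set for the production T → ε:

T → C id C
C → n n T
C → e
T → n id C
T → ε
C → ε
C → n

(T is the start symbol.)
PREDICT(T → ε) = (FIRST(RHS) \ {ε}) ∪ (FOLLOW(T) if ε ∈ FIRST(RHS), i.e. RHS ⇒* ε)
The right-hand side is ε (FIRST(ε) = { ε }), so the predict set is FOLLOW(T) = { $, 'id' }
PREDICT(T → ε) = { $, 'id' }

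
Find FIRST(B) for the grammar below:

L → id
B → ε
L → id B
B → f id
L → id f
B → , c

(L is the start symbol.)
{ ',', 'f', ε }

To compute FIRST(B), examine every production with B on the left-hand side, reading each right-hand side left to right until a non-nullable symbol is reached.

From B → ε:
  - ε-production, so ε ∈ FIRST(B)
From B → f id:
  - f is a terminal: add 'f' and stop
From B → , c:
  - ',' is a terminal: add ',' and stop

Collecting: FIRST(B) = { ',', 'f', ε }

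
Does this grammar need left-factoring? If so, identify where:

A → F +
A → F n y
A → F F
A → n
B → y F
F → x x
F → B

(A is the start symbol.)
Yes, A has productions with common prefix 'F'

Left-factoring is needed when two productions for the same non-terminal
share a common prefix on the right-hand side.

Productions for A:
  A → F +
  A → F n y
  A → F F
  A → n
Productions for F:
  F → x x
  F → B

Found common prefix 'F' in productions for A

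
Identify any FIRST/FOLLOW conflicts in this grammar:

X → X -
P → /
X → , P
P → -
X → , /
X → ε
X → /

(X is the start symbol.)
Yes. X → X '-' with FOLLOW(X) on { '-' }

A FIRST/FOLLOW conflict occurs when a non-terminal N has a nullable alternative N → β (β ⇒* ε) and another alternative N → α with FIRST(α) ∩ FOLLOW(N) ≠ ∅: on such a lookahead the parser cannot decide between expanding α and letting N vanish via β.

Nullable non-terminals: X.
FIRST sets used below: FIRST(X) = { ',', '-', '/', ε }

X: nullable alternative(s) X → ε; FOLLOW(X) = { $, '-' }
  X → X -: FIRST \ {ε} = { ',', '-', '/' } — overlaps FOLLOW(X) on { '-' }: CONFLICT
  X → , P: FIRST \ {ε} = { ',' } — disjoint from FOLLOW(X)
  X → , /: FIRST \ {ε} = { ',' } — disjoint from FOLLOW(X)
  X → ε: FIRST \ {ε} = { } — this is the only nullable alternative, skip
  X → /: FIRST \ {ε} = { '/' } — disjoint from FOLLOW(X)

P has no nullable alternative, so no FIRST/FOLLOW check is needed there.

So the grammar has 1 FIRST/FOLLOW conflict (marked CONFLICT above).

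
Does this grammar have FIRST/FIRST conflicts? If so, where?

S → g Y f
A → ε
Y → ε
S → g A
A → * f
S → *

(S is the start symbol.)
A FIRST/FIRST conflict occurs when two productions N → α and N → β for the same non-terminal have FIRST(α) ∩ FIRST(β) ≠ ∅ (with ε ∈ FIRST of a nullable right-hand side, so two nullable alternatives also conflict).

Productions for S:
  S → g Y f: FIRST = { 'g' }
  S → g A: FIRST = { 'g' }
  S → *: FIRST = { '*' }
Productions for A:
  A → ε: FIRST = { ε }
  A → * f: FIRST = { '*' }
Y has only one production, so no FIRST/FIRST conflict is possible there.

Conflict for S: S → g Y f and S → g A
  Overlap: { 'g' }

Answer: Yes. S → g Y f / S → g A on { 'g' }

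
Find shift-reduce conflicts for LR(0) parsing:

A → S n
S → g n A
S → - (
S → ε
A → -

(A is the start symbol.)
Augment with A' → A and build the canonical LR(0) collection (I0 = CLOSURE({[A' → . A]}), then GOTO on every symbol after a dot until no new states appear). It has 9 states:
  I0: { [A → . -], [A → . S n], [A' → . A], [S → . - (], [S → . g n A], [S → .] }  — shift, reduce
  I1: { [A → - .], [S → - . (] }  — shift, reduce
  I2: { [A' → A .] }  — accept
  I3: { [A → S . n] }  — shift
  I4: { [S → g . n A] }  — shift
  I5: { [A → . -], [A → . S n], [S → . - (], [S → . g n A], [S → .], [S → g n . A] }  — shift, reduce
  I6: { [S → g n A .] }  — reduce
  I7: { [A → S n .] }  — reduce
  I8: { [S → - ( .] }  — reduce

I0 contains reduce item [S → .] and shift items [A → . -], [S → . - (], [S → . g n A] — shift-reduce conflict.
I1 contains reduce item [A → - .] and shift item [S → - . (] — shift-reduce conflict.
I5 contains reduce item [S → .] and shift items [A → . -], [S → . - (], [S → . g n A] — shift-reduce conflict.

Answer: Yes — I0: [S → .] vs [A → . -]; I1: [A → - .] vs [S → - . (]; I5: [S → .] vs [A → . -]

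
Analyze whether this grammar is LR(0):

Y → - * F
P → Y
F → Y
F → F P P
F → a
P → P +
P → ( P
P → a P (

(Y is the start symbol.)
A grammar is LR(0) if no state in the canonical LR(0) collection has:
  - both a shift item (dot before a terminal) and a complete item (shift-reduce conflict), or
  - two or more complete items (reduce-reduce conflict; the accept item [Y' → Y .] counts as a complete item here).

Augment with Y' → Y and build the canonical LR(0) collection (I0 = CLOSURE({[Y' → . Y]}), then GOTO on every symbol after a dot until no new states appear). It has 16 states:
  I0: { [Y → . - * F], [Y' → . Y] }  — shift
  I1: { [Y → - . * F] }  — shift
  I2: { [Y' → Y .] }  — accept
  I3: { [F → . F P P], [F → . Y], [F → . a], [Y → - * . F], [Y → . - * F] }  — shift
  I4: { [F → F . P P], [P → . ( P], [P → . P +], [P → . Y], [P → . a P (], [Y → - * F .], [Y → . - * F] }  — shift, reduce
  I5: { [F → Y .] }  — reduce
  I6: { [F → a .] }  — reduce
  I7: { [P → ( . P], [P → . ( P], [P → . P +], [P → . Y], [P → . a P (], [Y → . - * F] }  — shift
  I8: { [F → F P . P], [P → . ( P], [P → . P +], [P → . Y], [P → . a P (], [P → P . +], [Y → . - * F] }  — shift
  I9: { [P → Y .] }  — reduce
  I10: { [P → . ( P], [P → . P +], [P → . Y], [P → . a P (], [P → a . P (], [Y → . - * F] }  — shift
  I11: { [P → P . +], [P → a P . (] }  — shift
  I12: { [P → a P ( .] }  — reduce
  I13: { [P → P + .] }  — reduce
  I14: { [F → F P P .], [P → P . +] }  — shift, reduce
  I15: { [P → ( P .], [P → P . +] }  — shift, reduce

Conflict in state I4:
  Shift-reduce conflict between [Y → - * F .] and [P → . ( P]
So the grammar is NOT LR(0).

Answer: No. Shift-reduce conflict between [Y → - * F .] and [P → . ( P]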